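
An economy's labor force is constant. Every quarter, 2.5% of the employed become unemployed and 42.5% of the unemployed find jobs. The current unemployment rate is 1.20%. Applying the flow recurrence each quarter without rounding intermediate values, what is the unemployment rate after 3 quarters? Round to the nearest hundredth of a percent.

With a fixed labor force, u_{t+1} = u_t + s·(1−u_t) − f·u_t = u_t·(1−s−f) + s.
Here 1−s−f = 0.550 and s = 0.025.
u_1 = 0.012000 × 0.550 + 0.025 = 0.031600.
u_2 = 0.031600 × 0.550 + 0.025 = 0.042380.
u_3 = 0.042380 × 0.550 + 0.025 = 0.048309.

Unemployment rate after three quarters ≈ 4.83%.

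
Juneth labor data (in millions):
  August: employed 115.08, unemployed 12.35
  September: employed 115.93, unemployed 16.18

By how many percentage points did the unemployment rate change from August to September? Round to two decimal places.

August: labor force = 115.08 + 12.35 = 127.43; u = 12.35/127.43 = 9.69%.
September: labor force = 115.93 + 16.18 = 132.11; u = 16.18/132.11 = 12.25%.
Change = 12.25% − 9.69% = +2.56 pp.

The unemployment rate changed by +2.56 percentage points.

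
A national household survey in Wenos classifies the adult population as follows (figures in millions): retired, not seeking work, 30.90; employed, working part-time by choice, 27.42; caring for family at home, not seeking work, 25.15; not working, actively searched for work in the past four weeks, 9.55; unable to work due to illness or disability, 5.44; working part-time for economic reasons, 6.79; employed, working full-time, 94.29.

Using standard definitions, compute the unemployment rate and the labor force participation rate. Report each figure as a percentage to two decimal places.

Unemployment rate ≈ 6.92%; labor force participation rate ≈ 69.18%.

Employed = 27.42 + 6.79 + 94.29 = 128.50 million (anyone who worked, including part-time for economic reasons, counts as employed).
Unemployed = 9.55 million.
Labor force = 128.50 + 9.55 = 138.05 million.
Not in labor force = 30.90 + 25.15 + 5.44 = 61.49 million (those not working and not actively searching are outside the labor force).
Civilian working-age population = 138.05 + 61.49 = 199.54 million.
Unemployment rate = 9.55 / 138.05 = 6.92%.
Labor force participation rate = 138.05 / 199.54 = 69.18%.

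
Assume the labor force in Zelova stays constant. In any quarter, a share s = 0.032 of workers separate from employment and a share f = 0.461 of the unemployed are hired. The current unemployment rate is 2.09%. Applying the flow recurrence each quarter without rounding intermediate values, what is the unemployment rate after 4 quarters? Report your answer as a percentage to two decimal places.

Unemployment rate after four quarters ≈ 6.20%.

With a fixed labor force, u_{t+1} = u_t + s·(1−u_t) − f·u_t = u_t·(1−s−f) + s.
Here 1−s−f = 0.507 and s = 0.032.
u_1 = 0.020900 × 0.507 + 0.032 = 0.042596.
u_2 = 0.042596 × 0.507 + 0.032 = 0.053596.
u_3 = 0.053596 × 0.507 + 0.032 = 0.059173.
u_4 = 0.059173 × 0.507 + 0.032 = 0.062001.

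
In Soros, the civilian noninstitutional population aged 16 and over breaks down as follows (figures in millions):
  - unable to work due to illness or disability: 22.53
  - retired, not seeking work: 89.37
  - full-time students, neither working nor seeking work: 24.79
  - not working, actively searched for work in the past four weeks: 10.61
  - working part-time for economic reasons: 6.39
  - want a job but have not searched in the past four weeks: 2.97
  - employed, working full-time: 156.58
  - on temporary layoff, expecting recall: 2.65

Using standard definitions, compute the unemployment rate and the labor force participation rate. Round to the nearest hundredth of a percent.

Employed = 6.39 + 156.58 = 162.97 million (anyone who worked, including part-time for economic reasons, counts as employed).
Unemployed = 10.61 + 2.65 = 13.26 million (jobless and actively searching, or on temporary layoff).
Labor force = 162.97 + 13.26 = 176.23 million.
Not in labor force = 22.53 + 89.37 + 24.79 + 2.97 = 139.66 million (those not working and not actively searching are outside the labor force — including those who want a job but have given up searching).
Civilian working-age population = 176.23 + 139.66 = 315.89 million.
Unemployment rate = 13.26 / 176.23 = 7.52%.
Labor force participation rate = 176.23 / 315.89 = 55.79%.

Unemployment rate ≈ 7.52%; labor force participation rate ≈ 55.79%.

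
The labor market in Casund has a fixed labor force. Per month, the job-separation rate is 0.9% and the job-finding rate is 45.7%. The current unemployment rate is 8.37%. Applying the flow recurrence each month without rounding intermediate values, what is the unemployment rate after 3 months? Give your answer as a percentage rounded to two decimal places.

Unemployment rate after three months ≈ 2.91%.

With a fixed labor force, u_{t+1} = u_t + s·(1−u_t) − f·u_t = u_t·(1−s−f) + s.
Here 1−s−f = 0.534 and s = 0.009.
u_1 = 0.083700 × 0.534 + 0.009 = 0.053696.
u_2 = 0.053696 × 0.534 + 0.009 = 0.037674.
u_3 = 0.037674 × 0.534 + 0.009 = 0.029118.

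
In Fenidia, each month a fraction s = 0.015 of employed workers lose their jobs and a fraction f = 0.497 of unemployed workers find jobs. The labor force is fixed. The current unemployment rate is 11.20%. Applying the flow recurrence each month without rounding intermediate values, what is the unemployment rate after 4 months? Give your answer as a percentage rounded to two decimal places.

With a fixed labor force, u_{t+1} = u_t + s·(1−u_t) − f·u_t = u_t·(1−s−f) + s.
Here 1−s−f = 0.488 and s = 0.015.
u_1 = 0.112000 × 0.488 + 0.015 = 0.069656.
u_2 = 0.069656 × 0.488 + 0.015 = 0.048992.
u_3 = 0.048992 × 0.488 + 0.015 = 0.038908.
u_4 = 0.038908 × 0.488 + 0.015 = 0.033987.

Unemployment rate after four months ≈ 3.40%.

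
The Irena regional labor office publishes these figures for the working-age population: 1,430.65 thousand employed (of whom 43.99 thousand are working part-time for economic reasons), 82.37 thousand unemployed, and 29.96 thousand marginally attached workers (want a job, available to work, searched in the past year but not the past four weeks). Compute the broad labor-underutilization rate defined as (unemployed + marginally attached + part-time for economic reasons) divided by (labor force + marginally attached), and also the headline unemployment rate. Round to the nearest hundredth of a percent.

Labor force = 1,430.65 + 82.37 = 1,513.02 thousand.
Numerator = 82.37 + 29.96 + 43.99 = 156.32 thousand.
Denominator = 1,513.02 + 29.96 = 1,542.98 thousand.
Broad rate = 156.32 / 1,542.98 = 10.13%.
Headline unemployment rate = 82.37 / 1,513.02 = 5.44%.

Broad underutilization rate ≈ 10.13%; headline unemployment rate ≈ 5.44%.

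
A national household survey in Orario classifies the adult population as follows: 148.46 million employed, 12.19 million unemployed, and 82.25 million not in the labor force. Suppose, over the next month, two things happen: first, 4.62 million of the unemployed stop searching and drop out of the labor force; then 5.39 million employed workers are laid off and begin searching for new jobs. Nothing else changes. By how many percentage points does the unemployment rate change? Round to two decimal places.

Initially, labor force = 148.46 + 12.19 = 160.65 million, so u = 12.19/160.65 = 7.59%.
After the first change, unemployed and labor force both fall by 4.62 → E = 148.46, U = 7.57, labor force = 156.03 million.
After the second change, employed falls and unemployed rises by 5.39; labor force unchanged → E = 143.07, U = 12.96, labor force = 156.03 million.
New unemployment rate = 12.96 / 156.03 = 8.31%.
Change = 8.31% − 7.59% = +0.72 percentage points.

The unemployment rate changes by +0.72 percentage points.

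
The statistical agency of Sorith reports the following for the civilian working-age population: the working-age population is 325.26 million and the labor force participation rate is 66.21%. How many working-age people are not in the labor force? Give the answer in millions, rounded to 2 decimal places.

Share not in the labor force = 1 − 0.6621 = 0.3379.
Not in labor force = 0.3379 × 325.26 ≈ 109.91 million.

About 109.91 million are not in the labor force.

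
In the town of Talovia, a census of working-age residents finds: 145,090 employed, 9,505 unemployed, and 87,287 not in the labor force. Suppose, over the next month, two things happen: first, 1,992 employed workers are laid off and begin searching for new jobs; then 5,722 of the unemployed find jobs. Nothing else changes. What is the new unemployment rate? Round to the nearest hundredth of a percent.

Initially, labor force = 145,090 + 9,505 = 154,595, so u = 9,505/154,595 = 6.15%.
After the first change, employed falls and unemployed rises by 1,992; labor force unchanged → E = 143,098, U = 11,497, labor force = 154,595.
After the second change, unemployed falls and employed rises by 5,722; labor force unchanged → E = 148,820, U = 5,775, labor force = 154,595.
New unemployment rate = 5,775 / 154,595 = 3.74%.

New unemployment rate ≈ 3.74%.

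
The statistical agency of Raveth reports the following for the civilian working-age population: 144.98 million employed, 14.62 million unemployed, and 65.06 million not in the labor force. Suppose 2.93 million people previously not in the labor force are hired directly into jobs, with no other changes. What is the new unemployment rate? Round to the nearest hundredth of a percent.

Initially, labor force = 144.98 + 14.62 = 159.60 million, so u = 14.62/159.60 = 9.16%.
After the change, employed and labor force both rise by 2.93; unemployed unchanged → E = 147.91, U = 14.62, labor force = 162.53 million.
New unemployment rate = 14.62 / 162.53 = 9.00%.

New unemployment rate ≈ 9.00%.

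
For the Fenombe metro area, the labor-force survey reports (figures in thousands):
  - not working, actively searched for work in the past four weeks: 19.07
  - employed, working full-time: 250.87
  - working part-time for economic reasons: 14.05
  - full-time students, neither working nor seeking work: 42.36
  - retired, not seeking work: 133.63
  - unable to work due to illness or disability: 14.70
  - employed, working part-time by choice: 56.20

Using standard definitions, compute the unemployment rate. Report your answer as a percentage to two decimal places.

Unemployment rate ≈ 5.61%.

Employed = 250.87 + 14.05 + 56.20 = 321.12 thousand (anyone who worked, including part-time for economic reasons, counts as employed).
Unemployed = 19.07 thousand.
Labor force = 321.12 + 19.07 = 340.19 thousand.
Unemployment rate = 19.07 / 340.19 = 5.61%.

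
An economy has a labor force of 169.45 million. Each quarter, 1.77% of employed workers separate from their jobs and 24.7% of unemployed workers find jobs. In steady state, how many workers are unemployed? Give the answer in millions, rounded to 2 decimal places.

Steady-state unemployment rate u* = s/(s+f) = 1.77/(1.77+24.7) = 0.066868.
Unemployed = u* × labor force = 0.066868 × 169.45 ≈ 11.33 million.

About 11.33 million are unemployed in steady state.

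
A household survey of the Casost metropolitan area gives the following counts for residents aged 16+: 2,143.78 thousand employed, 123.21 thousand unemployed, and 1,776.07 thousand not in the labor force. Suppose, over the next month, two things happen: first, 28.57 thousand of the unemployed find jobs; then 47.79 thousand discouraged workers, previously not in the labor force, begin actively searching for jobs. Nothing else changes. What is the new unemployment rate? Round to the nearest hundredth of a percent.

Initially, labor force = 2,143.78 + 123.21 = 2,266.99 thousand, so u = 123.21/2,266.99 = 5.43%.
After the first change, unemployed falls and employed rises by 28.57; labor force unchanged → E = 2,172.35, U = 94.64, labor force = 2,266.99 thousand.
After the second change, unemployed and labor force both rise by 47.79 → E = 2,172.35, U = 142.43, labor force = 2,314.78 thousand.
New unemployment rate = 142.43 / 2,314.78 = 6.15%.

New unemployment rate ≈ 6.15%.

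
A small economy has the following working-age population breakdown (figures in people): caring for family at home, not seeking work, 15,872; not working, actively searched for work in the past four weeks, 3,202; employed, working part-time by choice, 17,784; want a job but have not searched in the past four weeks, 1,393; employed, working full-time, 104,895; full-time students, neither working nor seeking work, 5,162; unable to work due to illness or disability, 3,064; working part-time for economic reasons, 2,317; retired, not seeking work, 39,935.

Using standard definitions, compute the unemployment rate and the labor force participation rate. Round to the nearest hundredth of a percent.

Employed = 17,784 + 104,895 + 2,317 = 124,996 (anyone who worked, including part-time for economic reasons, counts as employed).
Unemployed = 3,202.
Labor force = 124,996 + 3,202 = 128,198.
Not in labor force = 15,872 + 1,393 + 5,162 + 3,064 + 39,935 = 65,426 (those not working and not actively searching are outside the labor force — including those who want a job but have given up searching).
Civilian working-age population = 128,198 + 65,426 = 193,624.
Unemployment rate = 3,202 / 128,198 = 2.50%.
Labor force participation rate = 128,198 / 193,624 = 66.21%.

Unemployment rate ≈ 2.50%; labor force participation rate ≈ 66.21%.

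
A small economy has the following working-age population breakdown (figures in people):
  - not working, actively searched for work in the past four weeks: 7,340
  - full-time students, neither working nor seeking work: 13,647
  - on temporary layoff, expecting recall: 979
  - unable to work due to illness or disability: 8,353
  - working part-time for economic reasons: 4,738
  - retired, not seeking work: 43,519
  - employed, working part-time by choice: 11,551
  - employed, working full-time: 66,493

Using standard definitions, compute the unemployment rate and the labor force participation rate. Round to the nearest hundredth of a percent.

Employed = 4,738 + 11,551 + 66,493 = 82,782 (anyone who worked, including part-time for economic reasons, counts as employed).
Unemployed = 7,340 + 979 = 8,319 (jobless and actively searching, or on temporary layoff).
Labor force = 82,782 + 8,319 = 91,101.
Not in labor force = 13,647 + 8,353 + 43,519 = 65,519 (those not working and not actively searching are outside the labor force).
Civilian working-age population = 91,101 + 65,519 = 156,620.
Unemployment rate = 8,319 / 91,101 = 9.13%.
Labor force participation rate = 91,101 / 156,620 = 58.17%.

Unemployment rate ≈ 9.13%; labor force participation rate ≈ 58.17%.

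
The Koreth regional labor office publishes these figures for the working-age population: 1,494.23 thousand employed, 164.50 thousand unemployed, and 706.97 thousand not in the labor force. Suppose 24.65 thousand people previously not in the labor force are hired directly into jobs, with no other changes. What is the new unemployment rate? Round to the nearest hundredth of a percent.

Initially, labor force = 1,494.23 + 164.50 = 1,658.73 thousand, so u = 164.50/1,658.73 = 9.92%.
After the change, employed and labor force both rise by 24.65; unemployed unchanged → E = 1,518.88, U = 164.50, labor force = 1,683.38 thousand.
New unemployment rate = 164.50 / 1,683.38 = 9.77%.

New unemployment rate ≈ 9.77%.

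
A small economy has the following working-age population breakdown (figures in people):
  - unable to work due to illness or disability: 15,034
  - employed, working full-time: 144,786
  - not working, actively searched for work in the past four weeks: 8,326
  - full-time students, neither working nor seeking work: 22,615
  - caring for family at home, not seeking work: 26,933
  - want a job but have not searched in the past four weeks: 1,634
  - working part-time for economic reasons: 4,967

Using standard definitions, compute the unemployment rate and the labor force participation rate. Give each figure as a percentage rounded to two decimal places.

Employed = 144,786 + 4,967 = 149,753 (anyone who worked, including part-time for economic reasons, counts as employed).
Unemployed = 8,326.
Labor force = 149,753 + 8,326 = 158,079.
Not in labor force = 15,034 + 22,615 + 26,933 + 1,634 = 66,216 (those not working and not actively searching are outside the labor force — including those who want a job but have given up searching).
Civilian working-age population = 158,079 + 66,216 = 224,295.
Unemployment rate = 8,326 / 158,079 = 5.27%.
Labor force participation rate = 158,079 / 224,295 = 70.48%.

Unemployment rate ≈ 5.27%; labor force participation rate ≈ 70.48%.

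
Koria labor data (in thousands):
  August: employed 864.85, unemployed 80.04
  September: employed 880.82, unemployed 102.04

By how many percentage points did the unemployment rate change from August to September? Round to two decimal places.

August: labor force = 864.85 + 80.04 = 944.89; u = 80.04/944.89 = 8.47%.
September: labor force = 880.82 + 102.04 = 982.86; u = 102.04/982.86 = 10.38%.
Change = 10.38% − 8.47% = +1.91 pp.

The unemployment rate changed by +1.91 percentage points.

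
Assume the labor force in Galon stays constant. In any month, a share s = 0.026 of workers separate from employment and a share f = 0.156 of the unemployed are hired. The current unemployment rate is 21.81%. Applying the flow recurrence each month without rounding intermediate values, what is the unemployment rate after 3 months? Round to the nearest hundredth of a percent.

Unemployment rate after three months ≈ 18.40%.

With a fixed labor force, u_{t+1} = u_t + s·(1−u_t) − f·u_t = u_t·(1−s−f) + s.
Here 1−s−f = 0.818 and s = 0.026.
u_1 = 0.218100 × 0.818 + 0.026 = 0.204406.
u_2 = 0.204406 × 0.818 + 0.026 = 0.193204.
u_3 = 0.193204 × 0.818 + 0.026 = 0.184041.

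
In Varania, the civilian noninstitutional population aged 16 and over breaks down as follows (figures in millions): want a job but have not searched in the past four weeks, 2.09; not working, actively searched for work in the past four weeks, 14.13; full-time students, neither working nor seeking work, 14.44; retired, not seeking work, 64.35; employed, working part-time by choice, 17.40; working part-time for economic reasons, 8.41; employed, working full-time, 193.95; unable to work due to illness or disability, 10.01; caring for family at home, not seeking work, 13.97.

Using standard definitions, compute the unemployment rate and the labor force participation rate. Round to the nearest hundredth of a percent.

Unemployment rate ≈ 6.04%; labor force participation rate ≈ 69.05%.

Employed = 17.40 + 8.41 + 193.95 = 219.76 million (anyone who worked, including part-time for economic reasons, counts as employed).
Unemployed = 14.13 million.
Labor force = 219.76 + 14.13 = 233.89 million.
Not in labor force = 2.09 + 14.44 + 64.35 + 10.01 + 13.97 = 104.86 million (those not working and not actively searching are outside the labor force — including those who want a job but have given up searching).
Civilian working-age population = 233.89 + 104.86 = 338.75 million.
Unemployment rate = 14.13 / 233.89 = 6.04%.
Labor force participation rate = 233.89 / 338.75 = 69.05%.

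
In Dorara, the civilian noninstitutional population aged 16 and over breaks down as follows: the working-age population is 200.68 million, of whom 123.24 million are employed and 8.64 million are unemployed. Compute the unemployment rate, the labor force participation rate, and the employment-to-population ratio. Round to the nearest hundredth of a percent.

Unemployment rate ≈ 6.55%; labor force participation rate ≈ 65.72%; employment-population ratio ≈ 61.41%.

Labor force = employed + unemployed = 123.24 + 8.64 = 131.88 million.
Unemployment rate = 8.64 / 131.88 = 6.55%.
Labor force participation rate = 131.88 / 200.68 = 65.72%.
Employment-population ratio = 123.24 / 200.68 = 61.41%.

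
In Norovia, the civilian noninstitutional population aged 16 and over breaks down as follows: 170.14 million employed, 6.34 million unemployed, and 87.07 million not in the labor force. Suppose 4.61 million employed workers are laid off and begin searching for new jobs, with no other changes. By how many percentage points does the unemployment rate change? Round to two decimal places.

The unemployment rate changes by +2.61 percentage points.

Initially, labor force = 170.14 + 6.34 = 176.48 million, so u = 6.34/176.48 = 3.59%.
After the change, employed falls and unemployed rises by 4.61; labor force unchanged → E = 165.53, U = 10.95, labor force = 176.48 million.
New unemployment rate = 10.95 / 176.48 = 6.20%.
Change = 6.20% − 3.59% = +2.61 percentage points.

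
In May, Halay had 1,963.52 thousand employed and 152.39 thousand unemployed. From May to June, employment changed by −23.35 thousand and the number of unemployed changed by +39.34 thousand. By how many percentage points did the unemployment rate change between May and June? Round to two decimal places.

May: labor force = 1,963.52 + 152.39 = 2,115.91; u = 152.39/2,115.91 = 7.20%.
June: labor force = 1,940.17 + 191.73 = 2,131.90; u = 191.73/2,131.90 = 8.99%.
Change = 8.99% − 7.20% = +1.79 pp.

The unemployment rate changed by +1.79 percentage points.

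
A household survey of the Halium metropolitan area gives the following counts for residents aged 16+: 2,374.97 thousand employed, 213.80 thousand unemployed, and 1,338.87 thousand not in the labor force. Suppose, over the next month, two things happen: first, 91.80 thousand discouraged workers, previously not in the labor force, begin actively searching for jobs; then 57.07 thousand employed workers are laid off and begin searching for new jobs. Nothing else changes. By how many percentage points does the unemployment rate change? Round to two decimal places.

The unemployment rate changes by +5.27 percentage points.

Initially, labor force = 2,374.97 + 213.80 = 2,588.77 thousand, so u = 213.80/2,588.77 = 8.26%.
After the first change, unemployed and labor force both rise by 91.80 → E = 2,374.97, U = 305.60, labor force = 2,680.57 thousand.
After the second change, employed falls and unemployed rises by 57.07; labor force unchanged → E = 2,317.90, U = 362.67, labor force = 2,680.57 thousand.
New unemployment rate = 362.67 / 2,680.57 = 13.53%.
Change = 13.53% − 8.26% = +5.27 percentage points.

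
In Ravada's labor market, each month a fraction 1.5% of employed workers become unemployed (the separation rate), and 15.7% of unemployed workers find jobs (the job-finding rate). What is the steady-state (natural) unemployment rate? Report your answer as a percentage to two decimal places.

At steady state the flows balance: s·E = f·U, so U/(E+U) = s/(s+f).
u* = 1.5 / (1.5 + 15.7) = 1.5 / 17.20 = 8.72%.

Steady-state unemployment rate ≈ 8.72%.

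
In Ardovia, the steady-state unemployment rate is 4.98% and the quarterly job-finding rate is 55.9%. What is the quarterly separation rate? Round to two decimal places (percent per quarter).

Separation rate ≈ 2.93% per quarter.

From u* = s/(s+f): s = u·f/(1−u).
s = 0.0498 × 55.9 / (1 − 0.0498) = 2.7838 / 0.9502 ≈ 2.93% per quarter.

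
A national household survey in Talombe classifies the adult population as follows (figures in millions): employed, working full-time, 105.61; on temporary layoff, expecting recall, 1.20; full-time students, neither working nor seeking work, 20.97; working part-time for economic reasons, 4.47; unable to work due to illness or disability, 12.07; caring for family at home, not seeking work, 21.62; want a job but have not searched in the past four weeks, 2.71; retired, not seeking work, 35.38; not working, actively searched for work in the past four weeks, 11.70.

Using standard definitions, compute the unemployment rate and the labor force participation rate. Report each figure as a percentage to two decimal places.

Unemployment rate ≈ 10.49%; labor force participation rate ≈ 57.01%.

Employed = 105.61 + 4.47 = 110.08 million (anyone who worked, including part-time for economic reasons, counts as employed).
Unemployed = 1.20 + 11.70 = 12.90 million (jobless and actively searching, or on temporary layoff).
Labor force = 110.08 + 12.90 = 122.98 million.
Not in labor force = 20.97 + 12.07 + 21.62 + 2.71 + 35.38 = 92.75 million (those not working and not actively searching are outside the labor force — including those who want a job but have given up searching).
Civilian working-age population = 122.98 + 92.75 = 215.73 million.
Unemployment rate = 12.90 / 122.98 = 10.49%.
Labor force participation rate = 122.98 / 215.73 = 57.01%.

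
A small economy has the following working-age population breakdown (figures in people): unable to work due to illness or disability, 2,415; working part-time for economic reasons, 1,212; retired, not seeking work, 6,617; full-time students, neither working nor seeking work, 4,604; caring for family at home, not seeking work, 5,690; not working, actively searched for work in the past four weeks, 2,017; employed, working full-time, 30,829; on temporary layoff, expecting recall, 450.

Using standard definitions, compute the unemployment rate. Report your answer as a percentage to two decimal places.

Unemployment rate ≈ 7.15%.

Employed = 1,212 + 30,829 = 32,041 (anyone who worked, including part-time for economic reasons, counts as employed).
Unemployed = 2,017 + 450 = 2,467 (jobless and actively searching, or on temporary layoff).
Labor force = 32,041 + 2,467 = 34,508.
Unemployment rate = 2,467 / 34,508 = 7.15%.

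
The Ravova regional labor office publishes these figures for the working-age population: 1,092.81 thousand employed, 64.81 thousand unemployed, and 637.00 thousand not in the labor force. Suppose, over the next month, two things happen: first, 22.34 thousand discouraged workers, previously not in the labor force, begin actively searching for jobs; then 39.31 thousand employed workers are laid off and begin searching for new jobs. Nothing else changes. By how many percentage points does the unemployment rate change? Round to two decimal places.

Initially, labor force = 1,092.81 + 64.81 = 1,157.62 thousand, so u = 64.81/1,157.62 = 5.60%.
After the first change, unemployed and labor force both rise by 22.34 → E = 1,092.81, U = 87.15, labor force = 1,179.96 thousand.
After the second change, employed falls and unemployed rises by 39.31; labor force unchanged → E = 1,053.50, U = 126.46, labor force = 1,179.96 thousand.
New unemployment rate = 126.46 / 1,179.96 = 10.72%.
Change = 10.72% − 5.60% = +5.12 percentage points.

The unemployment rate changes by +5.12 percentage points.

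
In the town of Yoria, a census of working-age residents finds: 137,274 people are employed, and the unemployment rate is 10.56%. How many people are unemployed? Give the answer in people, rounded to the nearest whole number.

Let U be the number unemployed. The labor force is E + U, and U/(E+U) = 0.1056.
So U = 0.1056 × 137,274 / (1 − 0.1056) = 14496.13 / 0.8944 ≈ 16,208.

About 16,208 are unemployed.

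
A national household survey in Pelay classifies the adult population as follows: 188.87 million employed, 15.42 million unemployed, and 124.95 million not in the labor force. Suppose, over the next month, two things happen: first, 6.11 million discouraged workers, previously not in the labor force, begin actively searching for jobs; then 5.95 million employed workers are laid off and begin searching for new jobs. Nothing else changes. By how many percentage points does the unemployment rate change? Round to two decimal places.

Initially, labor force = 188.87 + 15.42 = 204.29 million, so u = 15.42/204.29 = 7.55%.
After the first change, unemployed and labor force both rise by 6.11 → E = 188.87, U = 21.53, labor force = 210.40 million.
After the second change, employed falls and unemployed rises by 5.95; labor force unchanged → E = 182.92, U = 27.48, labor force = 210.40 million.
New unemployment rate = 27.48 / 210.40 = 13.06%.
Change = 13.06% − 7.55% = +5.51 percentage points.

The unemployment rate changes by +5.51 percentage points.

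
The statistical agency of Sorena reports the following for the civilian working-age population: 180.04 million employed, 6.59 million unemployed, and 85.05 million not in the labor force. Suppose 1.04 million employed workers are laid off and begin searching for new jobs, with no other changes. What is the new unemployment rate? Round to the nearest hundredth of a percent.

Initially, labor force = 180.04 + 6.59 = 186.63 million, so u = 6.59/186.63 = 3.53%.
After the change, employed falls and unemployed rises by 1.04; labor force unchanged → E = 179.00, U = 7.63, labor force = 186.63 million.
New unemployment rate = 7.63 / 186.63 = 4.09%.

New unemployment rate ≈ 4.09%.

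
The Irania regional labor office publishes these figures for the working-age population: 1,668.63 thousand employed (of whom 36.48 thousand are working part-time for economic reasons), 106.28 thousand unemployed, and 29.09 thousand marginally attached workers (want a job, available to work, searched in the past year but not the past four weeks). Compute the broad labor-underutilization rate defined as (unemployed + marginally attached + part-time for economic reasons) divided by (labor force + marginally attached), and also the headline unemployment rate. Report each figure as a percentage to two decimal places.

Broad underutilization rate ≈ 9.53%; headline unemployment rate ≈ 5.99%.

Labor force = 1,668.63 + 106.28 = 1,774.91 thousand.
Numerator = 106.28 + 29.09 + 36.48 = 171.85 thousand.
Denominator = 1,774.91 + 29.09 = 1,804.00 thousand.
Broad rate = 171.85 / 1,804.00 = 9.53%.
Headline unemployment rate = 106.28 / 1,774.91 = 5.99%.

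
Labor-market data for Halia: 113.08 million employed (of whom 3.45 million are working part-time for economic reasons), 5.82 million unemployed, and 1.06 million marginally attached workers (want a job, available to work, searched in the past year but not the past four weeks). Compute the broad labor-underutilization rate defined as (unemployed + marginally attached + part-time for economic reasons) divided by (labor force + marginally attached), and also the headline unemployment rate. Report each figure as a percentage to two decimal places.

Labor force = 113.08 + 5.82 = 118.90 million.
Numerator = 5.82 + 1.06 + 3.45 = 10.33 million.
Denominator = 118.90 + 1.06 = 119.96 million.
Broad rate = 10.33 / 119.96 = 8.61%.
Headline unemployment rate = 5.82 / 118.90 = 4.89%.

Broad underutilization rate ≈ 8.61%; headline unemployment rate ≈ 4.89%.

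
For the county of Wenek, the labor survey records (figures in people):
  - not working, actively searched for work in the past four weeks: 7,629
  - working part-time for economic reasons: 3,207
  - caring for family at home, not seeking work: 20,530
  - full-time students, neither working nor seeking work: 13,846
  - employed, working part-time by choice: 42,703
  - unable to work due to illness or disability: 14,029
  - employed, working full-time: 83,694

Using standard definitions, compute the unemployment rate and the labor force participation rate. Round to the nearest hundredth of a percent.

Employed = 3,207 + 42,703 + 83,694 = 129,604 (anyone who worked, including part-time for economic reasons, counts as employed).
Unemployed = 7,629.
Labor force = 129,604 + 7,629 = 137,233.
Not in labor force = 20,530 + 13,846 + 14,029 = 48,405 (those not working and not actively searching are outside the labor force).
Civilian working-age population = 137,233 + 48,405 = 185,638.
Unemployment rate = 7,629 / 137,233 = 5.56%.
Labor force participation rate = 137,233 / 185,638 = 73.93%.

Unemployment rate ≈ 5.56%; labor force participation rate ≈ 73.93%.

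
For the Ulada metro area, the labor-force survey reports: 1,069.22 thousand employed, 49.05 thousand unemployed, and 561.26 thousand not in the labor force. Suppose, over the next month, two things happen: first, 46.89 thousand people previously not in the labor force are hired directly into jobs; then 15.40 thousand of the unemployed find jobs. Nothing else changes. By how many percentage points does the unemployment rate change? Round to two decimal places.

Initially, labor force = 1,069.22 + 49.05 = 1,118.27 thousand, so u = 49.05/1,118.27 = 4.39%.
After the first change, employed and labor force both rise by 46.89; unemployed unchanged → E = 1,116.11, U = 49.05, labor force = 1,165.16 thousand.
After the second change, unemployed falls and employed rises by 15.40; labor force unchanged → E = 1,131.51, U = 33.65, labor force = 1,165.16 thousand.
New unemployment rate = 33.65 / 1,165.16 = 2.89%.
Change = 2.89% − 4.39% = −1.50 percentage points.

The unemployment rate changes by −1.50 percentage points.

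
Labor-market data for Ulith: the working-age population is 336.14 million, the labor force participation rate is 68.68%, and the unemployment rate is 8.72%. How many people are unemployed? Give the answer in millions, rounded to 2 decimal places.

Labor force = 0.6868 × 336.14 = 230.86 million.
Unemployed = 0.0872 × 230.86 ≈ 20.13 million.

About 20.13 million are unemployed.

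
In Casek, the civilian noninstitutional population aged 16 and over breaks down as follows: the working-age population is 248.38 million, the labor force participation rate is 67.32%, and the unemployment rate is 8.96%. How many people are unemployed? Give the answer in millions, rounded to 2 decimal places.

Labor force = 0.6732 × 248.38 = 167.21 million.
Unemployed = 0.0896 × 167.21 ≈ 14.98 million.

About 14.98 million are unemployed.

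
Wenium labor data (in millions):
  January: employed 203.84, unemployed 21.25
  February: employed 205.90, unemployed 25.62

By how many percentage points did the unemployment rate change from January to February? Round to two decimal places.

January: labor force = 203.84 + 21.25 = 225.09; u = 21.25/225.09 = 9.44%.
February: labor force = 205.90 + 25.62 = 231.52; u = 25.62/231.52 = 11.07%.
Change = 11.07% − 9.44% = +1.63 pp.

The unemployment rate changed by +1.63 percentage points.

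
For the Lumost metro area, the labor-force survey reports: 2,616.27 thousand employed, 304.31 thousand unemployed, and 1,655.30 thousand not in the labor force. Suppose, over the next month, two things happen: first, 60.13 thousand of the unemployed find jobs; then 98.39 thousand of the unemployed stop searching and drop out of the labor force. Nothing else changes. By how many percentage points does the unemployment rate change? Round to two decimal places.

The unemployment rate changes by −5.25 percentage points.

Initially, labor force = 2,616.27 + 304.31 = 2,920.58 thousand, so u = 304.31/2,920.58 = 10.42%.
After the first change, unemployed falls and employed rises by 60.13; labor force unchanged → E = 2,676.40, U = 244.18, labor force = 2,920.58 thousand.
After the second change, unemployed and labor force both fall by 98.39 → E = 2,676.40, U = 145.79, labor force = 2,822.19 thousand.
New unemployment rate = 145.79 / 2,822.19 = 5.17%.
Change = 5.17% − 10.42% = −5.25 percentage points.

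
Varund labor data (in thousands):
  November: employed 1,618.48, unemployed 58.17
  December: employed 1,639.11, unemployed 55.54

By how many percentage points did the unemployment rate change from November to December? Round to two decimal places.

The unemployment rate changed by −0.19 percentage points.

November: labor force = 1,618.48 + 58.17 = 1,676.65; u = 58.17/1,676.65 = 3.47%.
December: labor force = 1,639.11 + 55.54 = 1,694.65; u = 55.54/1,694.65 = 3.28%.
Change = 3.28% − 3.47% = −0.19 pp.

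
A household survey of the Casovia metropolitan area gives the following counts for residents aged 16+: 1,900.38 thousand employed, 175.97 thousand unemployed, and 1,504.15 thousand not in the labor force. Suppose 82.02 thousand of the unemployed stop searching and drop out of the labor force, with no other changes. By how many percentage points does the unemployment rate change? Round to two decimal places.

The unemployment rate changes by −3.76 percentage points.

Initially, labor force = 1,900.38 + 175.97 = 2,076.35 thousand, so u = 175.97/2,076.35 = 8.47%.
After the change, unemployed and labor force both fall by 82.02 → E = 1,900.38, U = 93.95, labor force = 1,994.33 thousand.
New unemployment rate = 93.95 / 1,994.33 = 4.71%.
Change = 4.71% − 8.47% = −3.76 percentage points.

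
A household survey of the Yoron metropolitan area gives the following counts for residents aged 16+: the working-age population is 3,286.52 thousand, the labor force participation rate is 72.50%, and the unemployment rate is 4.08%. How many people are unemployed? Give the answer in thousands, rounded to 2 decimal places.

Labor force = 0.7250 × 3,286.52 = 2,382.73 thousand.
Unemployed = 0.0408 × 2,382.73 ≈ 97.22 thousand.

About 97.22 thousand are unemployed.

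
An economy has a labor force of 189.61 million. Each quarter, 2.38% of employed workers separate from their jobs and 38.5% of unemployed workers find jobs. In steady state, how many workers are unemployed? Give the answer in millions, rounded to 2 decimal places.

About 11.04 million are unemployed in steady state.

Steady-state unemployment rate u* = s/(s+f) = 2.38/(2.38+38.5) = 0.058219.
Unemployed = u* × labor force = 0.058219 × 189.61 ≈ 11.04 million.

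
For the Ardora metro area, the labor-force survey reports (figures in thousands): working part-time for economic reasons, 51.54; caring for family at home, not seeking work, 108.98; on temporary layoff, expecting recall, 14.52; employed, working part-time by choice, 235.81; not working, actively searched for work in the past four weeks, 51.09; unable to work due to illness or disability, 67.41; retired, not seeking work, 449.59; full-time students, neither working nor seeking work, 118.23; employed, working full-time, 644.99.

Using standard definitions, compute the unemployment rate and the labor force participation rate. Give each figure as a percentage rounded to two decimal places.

Unemployment rate ≈ 6.57%; labor force participation rate ≈ 57.28%.

Employed = 51.54 + 235.81 + 644.99 = 932.34 thousand (anyone who worked, including part-time for economic reasons, counts as employed).
Unemployed = 14.52 + 51.09 = 65.61 thousand (jobless and actively searching, or on temporary layoff).
Labor force = 932.34 + 65.61 = 997.95 thousand.
Not in labor force = 108.98 + 67.41 + 449.59 + 118.23 = 744.21 thousand (those not working and not actively searching are outside the labor force).
Civilian working-age population = 997.95 + 744.21 = 1,742.16 thousand.
Unemployment rate = 65.61 / 997.95 = 6.57%.
Labor force participation rate = 997.95 / 1,742.16 = 57.28%.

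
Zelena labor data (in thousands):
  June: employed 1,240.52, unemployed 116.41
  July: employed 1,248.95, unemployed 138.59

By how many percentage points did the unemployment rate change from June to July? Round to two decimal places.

The unemployment rate changed by +1.41 percentage points.

June: labor force = 1,240.52 + 116.41 = 1,356.93; u = 116.41/1,356.93 = 8.58%.
July: labor force = 1,248.95 + 138.59 = 1,387.54; u = 138.59/1,387.54 = 9.99%.
Change = 9.99% − 8.58% = +1.41 pp.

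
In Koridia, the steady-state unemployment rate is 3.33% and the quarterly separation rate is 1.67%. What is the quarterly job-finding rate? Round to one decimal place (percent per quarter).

From u* = s/(s+f): f = s·(1−u)/u.
f = 1.67 × (1 − 0.0333) / 0.0333 = 1.6144 / 0.0333 ≈ 48.5% per quarter.

Job-finding rate ≈ 48.5% per quarter.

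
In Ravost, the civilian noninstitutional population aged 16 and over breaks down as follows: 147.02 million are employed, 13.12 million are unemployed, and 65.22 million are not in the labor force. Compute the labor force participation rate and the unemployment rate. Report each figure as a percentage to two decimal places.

Labor force participation rate ≈ 71.06%; unemployment rate ≈ 8.19%.

Labor force = employed + unemployed = 147.02 + 13.12 = 160.14 million.
Working-age population = 160.14 + 65.22 = 225.36 million.
Unemployment rate = 13.12 / 160.14 = 8.19%.
Labor force participation rate = 160.14 / 225.36 = 71.06%.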